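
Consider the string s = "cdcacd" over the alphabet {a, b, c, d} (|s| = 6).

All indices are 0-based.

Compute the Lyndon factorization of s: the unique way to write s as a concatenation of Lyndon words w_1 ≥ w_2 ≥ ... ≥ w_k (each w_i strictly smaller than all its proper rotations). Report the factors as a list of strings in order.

emit factor 1: 'cd' (i=0, period=2)
emit factor 2: 'c' (i=2, period=1)
emit factor 3: 'acd' (i=3, period=3)

["cd", "c", "acd"]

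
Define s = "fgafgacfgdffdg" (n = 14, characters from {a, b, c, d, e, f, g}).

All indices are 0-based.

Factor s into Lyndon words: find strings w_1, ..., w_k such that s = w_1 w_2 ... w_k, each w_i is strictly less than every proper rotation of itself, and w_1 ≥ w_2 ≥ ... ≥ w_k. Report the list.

["fg", "afg", "acfgdffdg"]

emit factor 1: 'fg' (i=0, period=2)
emit factor 2: 'afg' (i=2, period=3)
emit factor 3: 'acfgdffdg' (i=5, period=9)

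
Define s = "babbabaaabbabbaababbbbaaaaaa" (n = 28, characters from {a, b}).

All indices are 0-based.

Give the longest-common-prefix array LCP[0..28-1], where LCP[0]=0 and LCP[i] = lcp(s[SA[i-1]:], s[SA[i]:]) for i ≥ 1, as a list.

[0, 1, 2, 3, 4, 5, 3, 2, 3, 1, 3, 2, 4, 5, 3, 0, 4, 3, 2, 3, 5, 4, 1, 4, 3, 4, 2, 3]

sorted suffixes:
  #0 SA[0]=27  'a'
  #1 SA[1]=26  'aa'
  #2 SA[2]=25  'aaa'
  #3 SA[3]=24  'aaaa'
  #4 SA[4]=23  'aaaaa'
  #5 SA[5]=22  'aaaaaa'
  #6 SA[6]=6  'aaabbabbaababbbbaaaaaa'
  #7 SA[7]=14  'aababbbbaaaaaa'
  #8 SA[8]=7  'aabbabbaababbbbaaaaaa'
  #9 SA[9]=4  'abaaabbabbaababbbbaaaaaa'
  #10 SA[10]=15  'ababbbbaaaaaa'
  #11 SA[11]=11  'abbaababbbbaaaaaa'
  #12 SA[12]=1  'abbabaaabbabbaababbbbaaaaaa'
  #13 SA[13]=8  'abbabbaababbbbaaaaaa'
  #14 SA[14]=17  'abbbbaaaaaa'
  #15 SA[15]=21  'baaaaaa'
  #16 SA[16]=5  'baaabbabbaababbbbaaaaaa'
  #17 SA[17]=13  'baababbbbaaaaaa'
  #18 SA[18]=3  'babaaabbabbaababbbbaaaaaa'
  #19 SA[19]=10  'babbaababbbbaaaaaa'
  #20 SA[20]=0  'babbabaaabbabbaababbbbaaaaaa'
  #21 SA[21]=16  'babbbbaaaaaa'
  #22 SA[22]=20  'bbaaaaaa'
  #23 SA[23]=12  'bbaababbbbaaaaaa'
  #24 SA[24]=2  'bbabaaabbabbaababbbbaaaaaa'
  #25 SA[25]=9  'bbabbaababbbbaaaaaa'
  #26 SA[26]=19  'bbbaaaaaa'
  #27 SA[27]=18  'bbbbaaaaaa'

SA = [27, 26, 25, 24, 23, 22, 6, 14, 7, 4, 15, 11, 1, 8, 17, 21, 5, 13, 3, 10, 0, 16, 20, 12, 2, 9, 19, 18]
[i] adj suffixes → lcp
  [1] 27/26 → 1 ('a')
  [2] 26/25 → 2 ('aa')
  [3] 25/24 → 3 ('aaa')
  [4] 24/23 → 4 ('aaaa')
  [5] 23/22 → 5 ('aaaaa')
  [6] 22/6 → 3 ('aaa')
  [7] 6/14 → 2 ('aa')
  [8] 14/7 → 3 ('aab')
  [9] 7/4 → 1 ('a')
  [10] 4/15 → 3 ('aba')
  [11] 15/11 → 2 ('ab')
  [12] 11/1 → 4 ('abba')
  [13] 1/8 → 5 ('abbab')
  [14] 8/17 → 3 ('abb')
  [15] 17/21 → 0 ('')
  [16] 21/5 → 4 ('baaa')
  [17] 5/13 → 3 ('baa')
  [18] 13/3 → 2 ('ba')
  [19] 3/10 → 3 ('bab')
  [20] 10/0 → 5 ('babba')
  [21] 0/16 → 4 ('babb')
  [22] 16/20 → 1 ('b')
  [23] 20/12 → 4 ('bbaa')
  [24] 12/2 → 3 ('bba')
  [25] 2/9 → 4 ('bbab')
  [26] 9/19 → 2 ('bb')
  [27] 19/18 → 3 ('bbb')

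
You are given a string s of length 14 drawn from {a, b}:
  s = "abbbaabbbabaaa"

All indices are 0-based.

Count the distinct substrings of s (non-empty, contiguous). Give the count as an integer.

rank | idx | suffix
   0 |  13 | a
   1 |  12 | aa
   2 |  11 | aaa
   3 |   4 | aabbbabaaa
   4 |   9 | abaaa
   5 |   0 | abbbaabbbabaaa
   6 |   5 | abbbabaaa
   7 |  10 | baaa
   8 |   3 | baabbbabaaa
   9 |   8 | babaaa
  10 |   2 | bbaabbbabaaa
  11 |   7 | bbabaaa
  12 |   1 | bbbaabbbabaaa
  13 |   6 | bbbabaaa

SA = [13, 12, 11, 4, 9, 0, 5, 10, 3, 8, 2, 7, 1, 6]
i: (SA[i-1],SA[i]) lcp shared
  1: (13,12) 1 'a'
  2: (12,11) 2 'aa'
  3: (11,4) 2 'aa'
  4: (4,9) 1 'a'
  5: (9,0) 2 'ab'
  6: (0,5) 5 'abbba'
  7: (5,10) 0 ''
  8: (10,3) 3 'baa'
  9: (3,8) 2 'ba'
  10: (8,2) 1 'b'
  11: (2,7) 3 'bba'
  12: (7,1) 2 'bb'
  13: (1,6) 4 'bbba'

n(n+1)/2 = 14·15/2 = 105
Σ LCP = 0 + 1 + 2 + 2 + 1 + 2 + 5 + 0 + 3 + 2 + 1 + 3 + 2 + 4 = 28
distinct = 105 − 28 = 77

77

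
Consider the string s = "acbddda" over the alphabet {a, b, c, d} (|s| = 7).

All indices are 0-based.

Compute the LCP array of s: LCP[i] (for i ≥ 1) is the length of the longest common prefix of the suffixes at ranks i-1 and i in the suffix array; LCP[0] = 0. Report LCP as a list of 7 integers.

rank→(start, suffix):
  0 → (6, 'a')
  1 → (0, 'acbddda')
  2 → (2, 'bddda')
  3 → (1, 'cbddda')
  4 → (5, 'da')
  5 → (4, 'dda')
  6 → (3, 'ddda')

SA = [6, 0, 2, 1, 5, 4, 3]
rank  pair      lcp
   1  s[6:],s[0:]  1  'a'
   2  s[0:],s[2:]  0  ''
   3  s[2:],s[1:]  0  ''
   4  s[1:],s[5:]  0  ''
   5  s[5:],s[4:]  1  'd'
   6  s[4:],s[3:]  2  'dd'

[0, 1, 0, 0, 0, 1, 2]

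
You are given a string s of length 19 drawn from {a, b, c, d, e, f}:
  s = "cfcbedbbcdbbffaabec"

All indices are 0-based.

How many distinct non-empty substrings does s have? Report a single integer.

173

rank | idx | suffix
   0 |  14 | aabec
   1 |  15 | abec
   2 |   6 | bbcdbbffaabec
   3 |  10 | bbffaabec
   4 |   7 | bcdbbffaabec
   5 |  16 | bec
   6 |   3 | bedbbcdbbffaabec
   7 |  11 | bffaabec
   8 |  18 | c
   9 |   2 | cbedbbcdbbffaabec
  10 |   8 | cdbbffaabec
  11 |   0 | cfcbedbbcdbbffaabec
  12 |   5 | dbbcdbbffaabec
  13 |   9 | dbbffaabec
  14 |  17 | ec
  15 |   4 | edbbcdbbffaabec
  16 |  13 | faabec
  17 |   1 | fcbedbbcdbbffaabec
  18 |  12 | ffaabec

SA = [14, 15, 6, 10, 7, 16, 3, 11, 18, 2, 8, 0, 5, 9, 17, 4, 13, 1, 12]
rank  pair      lcp
   1  s[14:],s[15:]  1  'a'
   2  s[15:],s[6:]  0  ''
   3  s[6:],s[10:]  2  'bb'
   4  s[10:],s[7:]  1  'b'
   5  s[7:],s[16:]  1  'b'
   6  s[16:],s[3:]  2  'be'
   7  s[3:],s[11:]  1  'b'
   8  s[11:],s[18:]  0  ''
   9  s[18:],s[2:]  1  'c'
  10  s[2:],s[8:]  1  'c'
  11  s[8:],s[0:]  1  'c'
  12  s[0:],s[5:]  0  ''
  13  s[5:],s[9:]  3  'dbb'
  14  s[9:],s[17:]  0  ''
  15  s[17:],s[4:]  1  'e'
  16  s[4:],s[13:]  0  ''
  17  s[13:],s[1:]  1  'f'
  18  s[1:],s[12:]  1  'f'

n(n+1)/2 = 19·20/2 = 190
Σ LCP = 0 + 1 + 0 + 2 + 1 + 1 + 2 + 1 + 0 + 1 + 1 + 1 + 0 + 3 + 0 + 1 + 0 + 1 + 1 = 17
distinct = 190 − 17 = 173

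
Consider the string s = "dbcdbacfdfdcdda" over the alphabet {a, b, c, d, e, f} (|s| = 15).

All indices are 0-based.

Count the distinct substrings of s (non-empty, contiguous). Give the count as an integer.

sorted suffixes:
  #0 SA[0]=14  'a'
  #1 SA[1]=5  'acfdfdcdda'
  #2 SA[2]=4  'bacfdfdcdda'
  #3 SA[3]=1  'bcdbacfdfdcdda'
  #4 SA[4]=2  'cdbacfdfdcdda'
  #5 SA[5]=11  'cdda'
  #6 SA[6]=6  'cfdfdcdda'
  #7 SA[7]=13  'da'
  #8 SA[8]=3  'dbacfdfdcdda'
  #9 SA[9]=0  'dbcdbacfdfdcdda'
  #10 SA[10]=10  'dcdda'
  #11 SA[11]=12  'dda'
  #12 SA[12]=8  'dfdcdda'
  #13 SA[13]=9  'fdcdda'
  #14 SA[14]=7  'fdfdcdda'

SA = [14, 5, 4, 1, 2, 11, 6, 13, 3, 0, 10, 12, 8, 9, 7]
rank  pair      lcp
   1  s[14:],s[5:]  1  'a'
   2  s[5:],s[4:]  0  ''
   3  s[4:],s[1:]  1  'b'
   4  s[1:],s[2:]  0  ''
   5  s[2:],s[11:]  2  'cd'
   6  s[11:],s[6:]  1  'c'
   7  s[6:],s[13:]  0  ''
   8  s[13:],s[3:]  1  'd'
   9  s[3:],s[0:]  2  'db'
  10  s[0:],s[10:]  1  'd'
  11  s[10:],s[12:]  1  'd'
  12  s[12:],s[8:]  1  'd'
  13  s[8:],s[9:]  0  ''
  14  s[9:],s[7:]  2  'fd'

n(n+1)/2 = 15·16/2 = 120
Σ LCP = 0 + 1 + 0 + 1 + 0 + 2 + 1 + 0 + 1 + 2 + 1 + 1 + 1 + 0 + 2 = 13
distinct = 120 − 13 = 107

107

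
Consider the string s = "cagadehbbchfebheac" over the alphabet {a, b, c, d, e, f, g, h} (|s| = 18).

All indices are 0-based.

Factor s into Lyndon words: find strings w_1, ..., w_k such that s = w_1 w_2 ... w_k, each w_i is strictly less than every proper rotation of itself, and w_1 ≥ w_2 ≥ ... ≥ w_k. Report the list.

["c", "ag", "adehbbchfebhe", "ac"]

emit factor 1: 'c' (i=0, period=1)
emit factor 2: 'ag' (i=1, period=2)
emit factor 3: 'adehbbchfebhe' (i=3, period=13)
emit factor 4: 'ac' (i=16, period=2)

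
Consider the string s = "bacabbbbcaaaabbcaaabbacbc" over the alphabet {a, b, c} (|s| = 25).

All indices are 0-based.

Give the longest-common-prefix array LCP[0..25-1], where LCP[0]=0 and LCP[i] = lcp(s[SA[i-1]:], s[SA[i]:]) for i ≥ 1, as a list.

rank→(start, suffix):
  0 → (9, 'aaaabbcaaabbacbc')
  1 → (16, 'aaabbacbc')
  2 → (10, 'aaabbcaaabbacbc')
  3 → (17, 'aabbacbc')
  4 → (11, 'aabbcaaabbacbc')
  5 → (18, 'abbacbc')
  6 → (3, 'abbbbcaaaabbcaaabbacbc')
  7 → (12, 'abbcaaabbacbc')
  8 → (1, 'acabbbbcaaaabbcaaabbacbc')
  9 → (21, 'acbc')
  10 → (0, 'bacabbbbcaaaabbcaaabbacbc')
  11 → (20, 'bacbc')
  12 → (19, 'bbacbc')
  13 → (4, 'bbbbcaaaabbcaaabbacbc')
  14 → (5, 'bbbcaaaabbcaaabbacbc')
  15 → (6, 'bbcaaaabbcaaabbacbc')
  16 → (13, 'bbcaaabbacbc')
  17 → (23, 'bc')
  18 → (7, 'bcaaaabbcaaabbacbc')
  19 → (14, 'bcaaabbacbc')
  20 → (24, 'c')
  21 → (8, 'caaaabbcaaabbacbc')
  22 → (15, 'caaabbacbc')
  23 → (2, 'cabbbbcaaaabbcaaabbacbc')
  24 → (22, 'cbc')

SA = [9, 16, 10, 17, 11, 18, 3, 12, 1, 21, 0, 20, 19, 4, 5, 6, 13, 23, 7, 14, 24, 8, 15, 2, 22]
i: (SA[i-1],SA[i]) lcp shared
  1: (9,16) 3 'aaa'
  2: (16,10) 5 'aaabb'
  3: (10,17) 2 'aa'
  4: (17,11) 4 'aabb'
  5: (11,18) 1 'a'
  6: (18,3) 3 'abb'
  7: (3,12) 3 'abb'
  8: (12,1) 1 'a'
  9: (1,21) 2 'ac'
  10: (21,0) 0 ''
  11: (0,20) 3 'bac'
  12: (20,19) 1 'b'
  13: (19,4) 2 'bb'
  14: (4,5) 3 'bbb'
  15: (5,6) 2 'bb'
  16: (6,13) 6 'bbcaaa'
  17: (13,23) 1 'b'
  18: (23,7) 2 'bc'
  19: (7,14) 5 'bcaaa'
  20: (14,24) 0 ''
  21: (24,8) 1 'c'
  22: (8,15) 4 'caaa'
  23: (15,2) 2 'ca'
  24: (2,22) 1 'c'

[0, 3, 5, 2, 4, 1, 3, 3, 1, 2, 0, 3, 1, 2, 3, 2, 6, 1, 2, 5, 0, 1, 4, 2, 1]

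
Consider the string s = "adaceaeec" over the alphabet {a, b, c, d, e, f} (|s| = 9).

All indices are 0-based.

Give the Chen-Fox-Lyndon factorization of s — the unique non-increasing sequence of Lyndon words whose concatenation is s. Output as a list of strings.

["ad", "aceaeec"]

emit factor 1: 'ad' (i=0, period=2)
emit factor 2: 'aceaeec' (i=2, period=7)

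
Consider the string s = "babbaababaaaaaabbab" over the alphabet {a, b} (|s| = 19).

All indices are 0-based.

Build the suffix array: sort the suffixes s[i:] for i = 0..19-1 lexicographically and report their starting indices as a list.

rank | idx | suffix
   0 |   9 | aaaaaabbab
   1 |  10 | aaaaabbab
   2 |  11 | aaaabbab
   3 |  12 | aaabbab
   4 |   4 | aababaaaaaabbab
   5 |  13 | aabbab
   6 |  17 | ab
   7 |   7 | abaaaaaabbab
   8 |   5 | ababaaaaaabbab
   9 |   1 | abbaababaaaaaabbab
  10 |  14 | abbab
  11 |  18 | b
  12 |   8 | baaaaaabbab
  13 |   3 | baababaaaaaabbab
  14 |  16 | bab
  15 |   6 | babaaaaaabbab
  16 |   0 | babbaababaaaaaabbab
  17 |   2 | bbaababaaaaaabbab
  18 |  15 | bbab

[9, 10, 11, 12, 4, 13, 17, 7, 5, 1, 14, 18, 8, 3, 16, 6, 0, 2, 15]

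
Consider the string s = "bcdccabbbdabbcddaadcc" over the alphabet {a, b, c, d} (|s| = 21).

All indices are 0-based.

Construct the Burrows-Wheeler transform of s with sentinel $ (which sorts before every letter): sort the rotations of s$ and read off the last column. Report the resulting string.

rank  rotation                last
    0  $bcdccabbbdabbcddaadcc  c
    1  aadcc$bcdccabbbdabbcdd  d
    2  abbbdabbcddaadcc$bcdcc  c
    3  abbcddaadcc$bcdccabbbd  d
    4  adcc$bcdccabbbdabbcdda  a
    5  bbbdabbcddaadcc$bcdcca  a
    6  bbcddaadcc$bcdccabbbda  a
    7  bbdabbcddaadcc$bcdccab  b
    8  bcdccabbbdabbcddaadcc$  $
    9  bcddaadcc$bcdccabbbdab  b
   10  bdabbcddaadcc$bcdccabb  b
   11  c$bcdccabbbdabbcddaadc  c
   12  cabbbdabbcddaadcc$bcdc  c
   13  cc$bcdccabbbdabbcddaad  d
   14  ccabbbdabbcddaadcc$bcd  d
   15  cdccabbbdabbcddaadcc$b  b
   16  cddaadcc$bcdccabbbdabb  b
   17  daadcc$bcdccabbbdabbcd  d
   18  dabbcddaadcc$bcdccabbb  b
   19  dcc$bcdccabbbdabbcddaa  a
   20  dccabbbdabbcddaadcc$bc  c
   21  ddaadcc$bcdccabbbdabbc  c

cdcdaaab$bbccddbbdbacc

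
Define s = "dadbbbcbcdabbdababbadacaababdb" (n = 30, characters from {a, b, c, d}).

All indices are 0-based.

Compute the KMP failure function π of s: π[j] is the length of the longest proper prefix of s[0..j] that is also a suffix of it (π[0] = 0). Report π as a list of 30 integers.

[0, 0, 1, 0, 0, 0, 0, 0, 0, 1, 2, 0, 0, 1, 2, 0, 0, 0, 0, 0, 1, 2, 0, 0, 0, 0, 0, 0, 1, 0]

π[0] = 0
j=1 s[j]='a': π[1]=0 (border '')
j=2 s[j]='d': π[2]=1 (border 'd')
j=3 s[j]='b': k: 1→0; π[3]=0 (border '')
j=4 s[j]='b': π[4]=0 (border '')
j=5 s[j]='b': π[5]=0 (border '')
j=6 s[j]='c': π[6]=0 (border '')
j=7 s[j]='b': π[7]=0 (border '')
j=8 s[j]='c': π[8]=0 (border '')
j=9 s[j]='d': π[9]=1 (border 'd')
j=10 s[j]='a': π[10]=2 (border 'da')
j=11 s[j]='b': k: 2→0; π[11]=0 (border '')
j=12 s[j]='b': π[12]=0 (border '')
j=13 s[j]='d': π[13]=1 (border 'd')
j=14 s[j]='a': π[14]=2 (border 'da')
j=15 s[j]='b': k: 2→0; π[15]=0 (border '')
j=16 s[j]='a': π[16]=0 (border '')
j=17 s[j]='b': π[17]=0 (border '')
j=18 s[j]='b': π[18]=0 (border '')
j=19 s[j]='a': π[19]=0 (border '')
j=20 s[j]='d': π[20]=1 (border 'd')
j=21 s[j]='a': π[21]=2 (border 'da')
j=22 s[j]='c': k: 2→0; π[22]=0 (border '')
j=23 s[j]='a': π[23]=0 (border '')
j=24 s[j]='a': π[24]=0 (border '')
j=25 s[j]='b': π[25]=0 (border '')
j=26 s[j]='a': π[26]=0 (border '')
j=27 s[j]='b': π[27]=0 (border '')
j=28 s[j]='d': π[28]=1 (border 'd')
j=29 s[j]='b': k: 1→0; π[29]=0 (border '')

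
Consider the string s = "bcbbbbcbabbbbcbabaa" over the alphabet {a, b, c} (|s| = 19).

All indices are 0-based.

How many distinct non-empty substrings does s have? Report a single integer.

139

rank→(start, suffix):
  0 → (18, 'a')
  1 → (17, 'aa')
  2 → (15, 'abaa')
  3 → (8, 'abbbbcbabaa')
  4 → (16, 'baa')
  5 → (14, 'babaa')
  6 → (7, 'babbbbcbabaa')
  7 → (9, 'bbbbcbabaa')
  8 → (2, 'bbbbcbabbbbcbabaa')
  9 → (10, 'bbbcbabaa')
  10 → (3, 'bbbcbabbbbcbabaa')
  11 → (11, 'bbcbabaa')
  12 → (4, 'bbcbabbbbcbabaa')
  13 → (12, 'bcbabaa')
  14 → (5, 'bcbabbbbcbabaa')
  15 → (0, 'bcbbbbcbabbbbcbabaa')
  16 → (13, 'cbabaa')
  17 → (6, 'cbabbbbcbabaa')
  18 → (1, 'cbbbbcbabbbbcbabaa')

SA = [18, 17, 15, 8, 16, 14, 7, 9, 2, 10, 3, 11, 4, 12, 5, 0, 13, 6, 1]
rank  pair      lcp
   1  s[18:],s[17:]  1  'a'
   2  s[17:],s[15:]  1  'a'
   3  s[15:],s[8:]  2  'ab'
   4  s[8:],s[16:]  0  ''
   5  s[16:],s[14:]  2  'ba'
   6  s[14:],s[7:]  3  'bab'
   7  s[7:],s[9:]  1  'b'
   8  s[9:],s[2:]  8  'bbbbcbab'
   9  s[2:],s[10:]  3  'bbb'
  10  s[10:],s[3:]  7  'bbbcbab'
  11  s[3:],s[11:]  2  'bb'
  12  s[11:],s[4:]  6  'bbcbab'
  13  s[4:],s[12:]  1  'b'
  14  s[12:],s[5:]  5  'bcbab'
  15  s[5:],s[0:]  3  'bcb'
  16  s[0:],s[13:]  0  ''
  17  s[13:],s[6:]  4  'cbab'
  18  s[6:],s[1:]  2  'cb'

n(n+1)/2 = 19·20/2 = 190
Σ LCP = 0 + 1 + 1 + 2 + 0 + 2 + 3 + 1 + 8 + 3 + 7 + 2 + 6 + 1 + 5 + 3 + 0 + 4 + 2 = 51
distinct = 190 − 51 = 139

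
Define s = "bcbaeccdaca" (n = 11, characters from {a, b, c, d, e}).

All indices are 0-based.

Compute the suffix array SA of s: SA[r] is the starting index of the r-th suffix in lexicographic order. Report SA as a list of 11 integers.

[10, 8, 3, 2, 0, 9, 1, 5, 6, 7, 4]

sorted suffixes:
  #0 SA[0]=10  'a'
  #1 SA[1]=8  'aca'
  #2 SA[2]=3  'aeccdaca'
  #3 SA[3]=2  'baeccdaca'
  #4 SA[4]=0  'bcbaeccdaca'
  #5 SA[5]=9  'ca'
  #6 SA[6]=1  'cbaeccdaca'
  #7 SA[7]=5  'ccdaca'
  #8 SA[8]=6  'cdaca'
  #9 SA[9]=7  'daca'
  #10 SA[10]=4  'eccdaca'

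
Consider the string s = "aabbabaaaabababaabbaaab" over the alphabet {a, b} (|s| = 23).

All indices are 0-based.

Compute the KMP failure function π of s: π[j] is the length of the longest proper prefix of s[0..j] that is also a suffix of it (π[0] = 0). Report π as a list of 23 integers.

π[0] = 0
j=1 s[j]='a': π[1]=1 (border 'a')
j=2 s[j]='b': k: 1→0; π[2]=0 (border '')
j=3 s[j]='b': π[3]=0 (border '')
j=4 s[j]='a': π[4]=1 (border 'a')
j=5 s[j]='b': k: 1→0; π[5]=0 (border '')
j=6 s[j]='a': π[6]=1 (border 'a')
j=7 s[j]='a': π[7]=2 (border 'aa')
j=8 s[j]='a': k: 2→1; π[8]=2 (border 'aa')
j=9 s[j]='a': k: 2→1; π[9]=2 (border 'aa')
j=10 s[j]='b': π[10]=3 (border 'aab')
j=11 s[j]='a': k: 3→0; π[11]=1 (border 'a')
j=12 s[j]='b': k: 1→0; π[12]=0 (border '')
j=13 s[j]='a': π[13]=1 (border 'a')
j=14 s[j]='b': k: 1→0; π[14]=0 (border '')
j=15 s[j]='a': π[15]=1 (border 'a')
j=16 s[j]='a': π[16]=2 (border 'aa')
j=17 s[j]='b': π[17]=3 (border 'aab')
j=18 s[j]='b': π[18]=4 (border 'aabb')
j=19 s[j]='a': π[19]=5 (border 'aabba')
j=20 s[j]='a': k: 5→1; π[20]=2 (border 'aa')
j=21 s[j]='a': k: 2→1; π[21]=2 (border 'aa')
j=22 s[j]='b': π[22]=3 (border 'aab')

[0, 1, 0, 0, 1, 0, 1, 2, 2, 2, 3, 1, 0, 1, 0, 1, 2, 3, 4, 5, 2, 2, 3]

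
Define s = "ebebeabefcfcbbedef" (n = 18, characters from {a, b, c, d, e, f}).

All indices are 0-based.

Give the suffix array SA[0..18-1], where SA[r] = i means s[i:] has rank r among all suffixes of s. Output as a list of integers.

[5, 12, 3, 1, 13, 6, 11, 9, 15, 4, 2, 0, 14, 16, 7, 17, 10, 8]

rank→(start, suffix):
  0 → (5, 'abefcfcbbedef')
  1 → (12, 'bbedef')
  2 → (3, 'beabefcfcbbedef')
  3 → (1, 'bebeabefcfcbbedef')
  4 → (13, 'bedef')
  5 → (6, 'befcfcbbedef')
  6 → (11, 'cbbedef')
  7 → (9, 'cfcbbedef')
  8 → (15, 'def')
  9 → (4, 'eabefcfcbbedef')
  10 → (2, 'ebeabefcfcbbedef')
  11 → (0, 'ebebeabefcfcbbedef')
  12 → (14, 'edef')
  13 → (16, 'ef')
  14 → (7, 'efcfcbbedef')
  15 → (17, 'f')
  16 → (10, 'fcbbedef')
  17 → (8, 'fcfcbbedef')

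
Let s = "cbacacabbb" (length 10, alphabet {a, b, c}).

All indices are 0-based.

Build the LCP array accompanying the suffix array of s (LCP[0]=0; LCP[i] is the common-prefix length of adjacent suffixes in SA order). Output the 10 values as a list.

[0, 1, 3, 0, 1, 1, 2, 0, 2, 1]

sorted suffixes:
  #0 SA[0]=6  'abbb'
  #1 SA[1]=4  'acabbb'
  #2 SA[2]=2  'acacabbb'
  #3 SA[3]=9  'b'
  #4 SA[4]=1  'bacacabbb'
  #5 SA[5]=8  'bb'
  #6 SA[6]=7  'bbb'
  #7 SA[7]=5  'cabbb'
  #8 SA[8]=3  'cacabbb'
  #9 SA[9]=0  'cbacacabbb'

SA = [6, 4, 2, 9, 1, 8, 7, 5, 3, 0]
[i] adj suffixes → lcp
  [1] 6/4 → 1 ('a')
  [2] 4/2 → 3 ('aca')
  [3] 2/9 → 0 ('')
  [4] 9/1 → 1 ('b')
  [5] 1/8 → 1 ('b')
  [6] 8/7 → 2 ('bb')
  [7] 7/5 → 0 ('')
  [8] 5/3 → 2 ('ca')
  [9] 3/0 → 1 ('c')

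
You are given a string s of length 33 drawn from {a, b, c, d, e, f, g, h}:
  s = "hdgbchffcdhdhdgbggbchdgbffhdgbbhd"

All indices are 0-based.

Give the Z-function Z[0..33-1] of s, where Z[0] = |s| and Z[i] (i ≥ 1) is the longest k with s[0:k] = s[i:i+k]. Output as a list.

[33, 0, 0, 0, 0, 1, 0, 0, 0, 0, 2, 0, 4, 0, 0, 0, 0, 0, 0, 0, 4, 0, 0, 0, 0, 0, 4, 0, 0, 0, 0, 2, 0]

Z[0]=33
i=1: outside box; Z[1]=0
i=2: outside box; Z[2]=0
i=3: outside box; Z[3]=0
i=4: outside box; Z[4]=0
i=5: outside box; Z[5]=1 grow→box=[5,6)
i=6: outside box; Z[6]=0
i=7: outside box; Z[7]=0
i=8: outside box; Z[8]=0
i=9: outside box; Z[9]=0
i=10: outside box; Z[10]=2 grow→box=[10,12)
i=11: min(r-i=1, Z[1]=0)=0; Z[11]=0
i=12: outside box; Z[12]=4 grow→box=[12,16)
i=13: min(r-i=3, Z[1]=0)=0; Z[13]=0
i=14: min(r-i=2, Z[2]=0)=0; Z[14]=0
i=15: min(r-i=1, Z[3]=0)=0; Z[15]=0
i=16: outside box; Z[16]=0
i=17: outside box; Z[17]=0
i=18: outside box; Z[18]=0
i=19: outside box; Z[19]=0
i=20: outside box; Z[20]=4 grow→box=[20,24)
i=21: min(r-i=3, Z[1]=0)=0; Z[21]=0
i=22: min(r-i=2, Z[2]=0)=0; Z[22]=0
i=23: min(r-i=1, Z[3]=0)=0; Z[23]=0
i=24: outside box; Z[24]=0
i=25: outside box; Z[25]=0
i=26: outside box; Z[26]=4 grow→box=[26,30)
i=27: min(r-i=3, Z[1]=0)=0; Z[27]=0
i=28: min(r-i=2, Z[2]=0)=0; Z[28]=0
i=29: min(r-i=1, Z[3]=0)=0; Z[29]=0
i=30: outside box; Z[30]=0
i=31: outside box; Z[31]=2 grow→box=[31,33)
i=32: min(r-i=1, Z[1]=0)=0; Z[32]=0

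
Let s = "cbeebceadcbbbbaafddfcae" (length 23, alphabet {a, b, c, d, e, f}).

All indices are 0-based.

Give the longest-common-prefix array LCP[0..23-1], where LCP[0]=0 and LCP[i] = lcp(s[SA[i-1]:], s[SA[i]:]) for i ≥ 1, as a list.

[0, 1, 1, 1, 0, 1, 2, 3, 1, 1, 0, 1, 2, 1, 0, 1, 1, 0, 1, 1, 1, 0, 1]

rank | idx | suffix
   0 |  14 | aafddfcae
   1 |   7 | adcbbbbaafddfcae
   2 |  21 | ae
   3 |  15 | afddfcae
   4 |  13 | baafddfcae
   5 |  12 | bbaafddfcae
   6 |  11 | bbbaafddfcae
   7 |  10 | bbbbaafddfcae
   8 |   4 | bceadcbbbbaafddfcae
   9 |   1 | beebceadcbbbbaafddfcae
  10 |  20 | cae
  11 |   9 | cbbbbaafddfcae
  12 |   0 | cbeebceadcbbbbaafddfcae
  13 |   5 | ceadcbbbbaafddfcae
  14 |   8 | dcbbbbaafddfcae
  15 |  17 | ddfcae
  16 |  18 | dfcae
  17 |  22 | e
  18 |   6 | eadcbbbbaafddfcae
  19 |   3 | ebceadcbbbbaafddfcae
  20 |   2 | eebceadcbbbbaafddfcae
  21 |  19 | fcae
  22 |  16 | fddfcae

SA = [14, 7, 21, 15, 13, 12, 11, 10, 4, 1, 20, 9, 0, 5, 8, 17, 18, 22, 6, 3, 2, 19, 16]
[i] adj suffixes → lcp
  [1] 14/7 → 1 ('a')
  [2] 7/21 → 1 ('a')
  [3] 21/15 → 1 ('a')
  [4] 15/13 → 0 ('')
  [5] 13/12 → 1 ('b')
  [6] 12/11 → 2 ('bb')
  [7] 11/10 → 3 ('bbb')
  [8] 10/4 → 1 ('b')
  [9] 4/1 → 1 ('b')
  [10] 1/20 → 0 ('')
  [11] 20/9 → 1 ('c')
  [12] 9/0 → 2 ('cb')
  [13] 0/5 → 1 ('c')
  [14] 5/8 → 0 ('')
  [15] 8/17 → 1 ('d')
  [16] 17/18 → 1 ('d')
  [17] 18/22 → 0 ('')
  [18] 22/6 → 1 ('e')
  [19] 6/3 → 1 ('e')
  [20] 3/2 → 1 ('e')
  [21] 2/19 → 0 ('')
  [22] 19/16 → 1 ('f')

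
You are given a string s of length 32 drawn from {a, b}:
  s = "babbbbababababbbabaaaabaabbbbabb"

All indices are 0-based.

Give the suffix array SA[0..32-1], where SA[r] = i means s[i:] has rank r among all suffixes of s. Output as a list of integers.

sorted suffixes:
  #0 SA[0]=18  'aaaabaabbbbabb'
  #1 SA[1]=19  'aaabaabbbbabb'
  #2 SA[2]=20  'aabaabbbbabb'
  #3 SA[3]=23  'aabbbbabb'
  #4 SA[4]=16  'abaaaabaabbbbabb'
  #5 SA[5]=21  'abaabbbbabb'
  #6 SA[6]=6  'ababababbbabaaaabaabbbbabb'
  #7 SA[7]=8  'abababbbabaaaabaabbbbabb'
  #8 SA[8]=10  'ababbbabaaaabaabbbbabb'
  #9 SA[9]=29  'abb'
  #10 SA[10]=12  'abbbabaaaabaabbbbabb'
  #11 SA[11]=1  'abbbbababababbbabaaaabaabbbbabb'
  #12 SA[12]=24  'abbbbabb'
  #13 SA[13]=31  'b'
  #14 SA[14]=17  'baaaabaabbbbabb'
  #15 SA[15]=22  'baabbbbabb'
  #16 SA[16]=15  'babaaaabaabbbbabb'
  #17 SA[17]=5  'bababababbbabaaaabaabbbbabb'
  #18 SA[18]=7  'babababbbabaaaabaabbbbabb'
  #19 SA[19]=9  'bababbbabaaaabaabbbbabb'
  #20 SA[20]=28  'babb'
  #21 SA[21]=11  'babbbabaaaabaabbbbabb'
  #22 SA[22]=0  'babbbbababababbbabaaaabaabbbbabb'
  #23 SA[23]=30  'bb'
  #24 SA[24]=14  'bbabaaaabaabbbbabb'
  #25 SA[25]=4  'bbababababbbabaaaabaabbbbabb'
  #26 SA[26]=27  'bbabb'
  #27 SA[27]=13  'bbbabaaaabaabbbbabb'
  #28 SA[28]=3  'bbbababababbbabaaaabaabbbbabb'
  #29 SA[29]=26  'bbbabb'
  #30 SA[30]=2  'bbbbababababbbabaaaabaabbbbabb'
  #31 SA[31]=25  'bbbbabb'

[18, 19, 20, 23, 16, 21, 6, 8, 10, 29, 12, 1, 24, 31, 17, 22, 15, 5, 7, 9, 28, 11, 0, 30, 14, 4, 27, 13, 3, 26, 2, 25]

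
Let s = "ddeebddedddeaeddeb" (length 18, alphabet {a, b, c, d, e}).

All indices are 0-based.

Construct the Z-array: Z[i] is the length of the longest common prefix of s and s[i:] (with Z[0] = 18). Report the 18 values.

[18, 1, 0, 0, 0, 3, 1, 0, 2, 3, 1, 0, 0, 0, 3, 1, 0, 0]

Z[0]=18
i=1: outside box; Z[1]=1 extend→box=[1,2)
i=2: outside box; Z[2]=0
i=3: outside box; Z[3]=0
i=4: outside box; Z[4]=0
i=5: outside box; Z[5]=3 extend→box=[5,8)
i=6: min(r-i=2, Z[1]=1)=1; Z[6]=1
i=7: min(r-i=1, Z[2]=0)=0; Z[7]=0
i=8: outside box; Z[8]=2 extend→box=[8,10)
i=9: min(r-i=1, Z[1]=1)=1; Z[9]=3 extend→box=[9,12)
i=10: min(r-i=2, Z[1]=1)=1; Z[10]=1
i=11: min(r-i=1, Z[2]=0)=0; Z[11]=0
i=12: outside box; Z[12]=0
i=13: outside box; Z[13]=0
i=14: outside box; Z[14]=3 extend→box=[14,17)
i=15: min(r-i=2, Z[1]=1)=1; Z[15]=1
i=16: min(r-i=1, Z[2]=0)=0; Z[16]=0
i=17: outside box; Z[17]=0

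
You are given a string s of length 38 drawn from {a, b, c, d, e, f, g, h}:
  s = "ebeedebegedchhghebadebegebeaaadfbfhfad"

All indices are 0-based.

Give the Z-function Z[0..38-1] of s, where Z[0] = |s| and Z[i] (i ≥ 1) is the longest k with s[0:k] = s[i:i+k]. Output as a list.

Z[0]=38
i=1: i≥r, start 0; Z[1]=0
i=2: i≥r, start 0; Z[2]=1 extend→box=[2,3)
i=3: i≥r, start 0; Z[3]=1 extend→box=[3,4)
i=4: i≥r, start 0; Z[4]=0
i=5: i≥r, start 0; Z[5]=3 extend→box=[5,8)
i=6: min(r-i=2, Z[1]=0)=0; Z[6]=0
i=7: min(r-i=1, Z[2]=1)=1; Z[7]=1
i=8: i≥r, start 0; Z[8]=0
i=9: i≥r, start 0; Z[9]=1 extend→box=[9,10)
i=10: i≥r, start 0; Z[10]=0
i=11: i≥r, start 0; Z[11]=0
i=12: i≥r, start 0; Z[12]=0
i=13: i≥r, start 0; Z[13]=0
i=14: i≥r, start 0; Z[14]=0
i=15: i≥r, start 0; Z[15]=0
i=16: i≥r, start 0; Z[16]=2 extend→box=[16,18)
i=17: min(r-i=1, Z[1]=0)=0; Z[17]=0
i=18: i≥r, start 0; Z[18]=0
i=19: i≥r, start 0; Z[19]=0
i=20: i≥r, start 0; Z[20]=3 extend→box=[20,23)
i=21: min(r-i=2, Z[1]=0)=0; Z[21]=0
i=22: min(r-i=1, Z[2]=1)=1; Z[22]=1
i=23: i≥r, start 0; Z[23]=0
i=24: i≥r, start 0; Z[24]=3 extend→box=[24,27)
i=25: min(r-i=2, Z[1]=0)=0; Z[25]=0
i=26: min(r-i=1, Z[2]=1)=1; Z[26]=1
i=27: i≥r, start 0; Z[27]=0
i=28: i≥r, start 0; Z[28]=0
i=29: i≥r, start 0; Z[29]=0
i=30: i≥r, start 0; Z[30]=0
i=31: i≥r, start 0; Z[31]=0
i=32: i≥r, start 0; Z[32]=0
i=33: i≥r, start 0; Z[33]=0
i=34: i≥r, start 0; Z[34]=0
i=35: i≥r, start 0; Z[35]=0
i=36: i≥r, start 0; Z[36]=0
i=37: i≥r, start 0; Z[37]=0

[38, 0, 1, 1, 0, 3, 0, 1, 0, 1, 0, 0, 0, 0, 0, 0, 2, 0, 0, 0, 3, 0, 1, 0, 3, 0, 1, 0, 0, 0, 0, 0, 0, 0, 0, 0, 0, 0]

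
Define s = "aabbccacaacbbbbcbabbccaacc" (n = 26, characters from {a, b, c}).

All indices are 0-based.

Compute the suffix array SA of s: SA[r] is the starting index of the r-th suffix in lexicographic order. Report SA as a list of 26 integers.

[0, 8, 22, 17, 1, 6, 9, 23, 16, 11, 12, 13, 18, 2, 14, 19, 3, 25, 7, 21, 5, 15, 10, 24, 20, 4]

sorted suffixes:
  #0 SA[0]=0  'aabbccacaacbbbbcbabbccaacc'
  #1 SA[1]=8  'aacbbbbcbabbccaacc'
  #2 SA[2]=22  'aacc'
  #3 SA[3]=17  'abbccaacc'
  #4 SA[4]=1  'abbccacaacbbbbcbabbccaacc'
  #5 SA[5]=6  'acaacbbbbcbabbccaacc'
  #6 SA[6]=9  'acbbbbcbabbccaacc'
  #7 SA[7]=23  'acc'
  #8 SA[8]=16  'babbccaacc'
  #9 SA[9]=11  'bbbbcbabbccaacc'
  #10 SA[10]=12  'bbbcbabbccaacc'
  #11 SA[11]=13  'bbcbabbccaacc'
  #12 SA[12]=18  'bbccaacc'
  #13 SA[13]=2  'bbccacaacbbbbcbabbccaacc'
  #14 SA[14]=14  'bcbabbccaacc'
  #15 SA[15]=19  'bccaacc'
  #16 SA[16]=3  'bccacaacbbbbcbabbccaacc'
  #17 SA[17]=25  'c'
  #18 SA[18]=7  'caacbbbbcbabbccaacc'
  #19 SA[19]=21  'caacc'
  #20 SA[20]=5  'cacaacbbbbcbabbccaacc'
  #21 SA[21]=15  'cbabbccaacc'
  #22 SA[22]=10  'cbbbbcbabbccaacc'
  #23 SA[23]=24  'cc'
  #24 SA[24]=20  'ccaacc'
  #25 SA[25]=4  'ccacaacbbbbcbabbccaacc'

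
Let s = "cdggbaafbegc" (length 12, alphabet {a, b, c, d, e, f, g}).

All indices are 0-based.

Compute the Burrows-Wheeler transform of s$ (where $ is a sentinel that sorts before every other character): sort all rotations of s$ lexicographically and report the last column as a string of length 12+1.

cbagfg$cbaged

rank  rotation       last
    0  $cdggbaafbegc  c
    1  aafbegc$cdggb  b
    2  afbegc$cdggba  a
    3  baafbegc$cdgg  g
    4  begc$cdggbaaf  f
    5  c$cdggbaafbeg  g
    6  cdggbaafbegc$  $
    7  dggbaafbegc$c  c
    8  egc$cdggbaafb  b
    9  fbegc$cdggbaa  a
   10  gbaafbegc$cdg  g
   11  gc$cdggbaafbe  e
   12  ggbaafbegc$cd  d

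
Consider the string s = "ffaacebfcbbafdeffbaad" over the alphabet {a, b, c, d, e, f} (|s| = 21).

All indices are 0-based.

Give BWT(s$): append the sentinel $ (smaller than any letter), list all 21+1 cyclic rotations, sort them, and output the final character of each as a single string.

rank  rotation                last
    0  $ffaacebfcbbafdeffbaad  d
    1  aacebfcbbafdeffbaad$ff  f
    2  aad$ffaacebfcbbafdeffb  b
    3  acebfcbbafdeffbaad$ffa  a
    4  ad$ffaacebfcbbafdeffba  a
    5  afdeffbaad$ffaacebfcbb  b
    6  baad$ffaacebfcbbafdeff  f
    7  bafdeffbaad$ffaacebfcb  b
    8  bbafdeffbaad$ffaacebfc  c
    9  bfcbbafdeffbaad$ffaace  e
   10  cbbafdeffbaad$ffaacebf  f
   11  cebfcbbafdeffbaad$ffaa  a
   12  d$ffaacebfcbbafdeffbaa  a
   13  deffbaad$ffaacebfcbbaf  f
   14  ebfcbbafdeffbaad$ffaac  c
   15  effbaad$ffaacebfcbbafd  d
   16  faacebfcbbafdeffbaad$f  f
   17  fbaad$ffaacebfcbbafdef  f
   18  fcbbafdeffbaad$ffaaceb  b
   19  fdeffbaad$ffaacebfcbba  a
   20  ffaacebfcbbafdeffbaad$  $
   21  ffbaad$ffaacebfcbbafde  e

dfbaabfbcefaafcdffba$e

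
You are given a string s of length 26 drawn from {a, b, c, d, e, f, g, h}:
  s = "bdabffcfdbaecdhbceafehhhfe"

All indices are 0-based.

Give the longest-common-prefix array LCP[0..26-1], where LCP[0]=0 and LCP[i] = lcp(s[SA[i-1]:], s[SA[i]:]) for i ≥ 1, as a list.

sorted suffixes:
  #0 SA[0]=2  'abffcfdbaecdhbceafehhhfe'
  #1 SA[1]=10  'aecdhbceafehhhfe'
  #2 SA[2]=18  'afehhhfe'
  #3 SA[3]=9  'baecdhbceafehhhfe'
  #4 SA[4]=15  'bceafehhhfe'
  #5 SA[5]=0  'bdabffcfdbaecdhbceafehhhfe'
  #6 SA[6]=3  'bffcfdbaecdhbceafehhhfe'
  #7 SA[7]=12  'cdhbceafehhhfe'
  #8 SA[8]=16  'ceafehhhfe'
  #9 SA[9]=6  'cfdbaecdhbceafehhhfe'
  #10 SA[10]=1  'dabffcfdbaecdhbceafehhhfe'
  #11 SA[11]=8  'dbaecdhbceafehhhfe'
  #12 SA[12]=13  'dhbceafehhhfe'
  #13 SA[13]=25  'e'
  #14 SA[14]=17  'eafehhhfe'
  #15 SA[15]=11  'ecdhbceafehhhfe'
  #16 SA[16]=20  'ehhhfe'
  #17 SA[17]=5  'fcfdbaecdhbceafehhhfe'
  #18 SA[18]=7  'fdbaecdhbceafehhhfe'
  #19 SA[19]=24  'fe'
  #20 SA[20]=19  'fehhhfe'
  #21 SA[21]=4  'ffcfdbaecdhbceafehhhfe'
  #22 SA[22]=14  'hbceafehhhfe'
  #23 SA[23]=23  'hfe'
  #24 SA[24]=22  'hhfe'
  #25 SA[25]=21  'hhhfe'

SA = [2, 10, 18, 9, 15, 0, 3, 12, 16, 6, 1, 8, 13, 25, 17, 11, 20, 5, 7, 24, 19, 4, 14, 23, 22, 21]
i: (SA[i-1],SA[i]) lcp shared
  1: (2,10) 1 'a'
  2: (10,18) 1 'a'
  3: (18,9) 0 ''
  4: (9,15) 1 'b'
  5: (15,0) 1 'b'
  6: (0,3) 1 'b'
  7: (3,12) 0 ''
  8: (12,16) 1 'c'
  9: (16,6) 1 'c'
  10: (6,1) 0 ''
  11: (1,8) 1 'd'
  12: (8,13) 1 'd'
  13: (13,25) 0 ''
  14: (25,17) 1 'e'
  15: (17,11) 1 'e'
  16: (11,20) 1 'e'
  17: (20,5) 0 ''
  18: (5,7) 1 'f'
  19: (7,24) 1 'f'
  20: (24,19) 2 'fe'
  21: (19,4) 1 'f'
  22: (4,14) 0 ''
  23: (14,23) 1 'h'
  24: (23,22) 1 'h'
  25: (22,21) 2 'hh'

[0, 1, 1, 0, 1, 1, 1, 0, 1, 1, 0, 1, 1, 0, 1, 1, 1, 0, 1, 1, 2, 1, 0, 1, 1, 2]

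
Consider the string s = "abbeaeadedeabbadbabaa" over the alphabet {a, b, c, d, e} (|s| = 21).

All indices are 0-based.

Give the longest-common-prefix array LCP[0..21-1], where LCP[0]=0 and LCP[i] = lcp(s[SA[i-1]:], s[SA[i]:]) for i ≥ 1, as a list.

sorted suffixes:
  #0 SA[0]=20  'a'
  #1 SA[1]=19  'aa'
  #2 SA[2]=17  'abaa'
  #3 SA[3]=11  'abbadbabaa'
  #4 SA[4]=0  'abbeaeadedeabbadbabaa'
  #5 SA[5]=14  'adbabaa'
  #6 SA[6]=6  'adedeabbadbabaa'
  #7 SA[7]=4  'aeadedeabbadbabaa'
  #8 SA[8]=18  'baa'
  #9 SA[9]=16  'babaa'
  #10 SA[10]=13  'badbabaa'
  #11 SA[11]=12  'bbadbabaa'
  #12 SA[12]=1  'bbeaeadedeabbadbabaa'
  #13 SA[13]=2  'beaeadedeabbadbabaa'
  #14 SA[14]=15  'dbabaa'
  #15 SA[15]=9  'deabbadbabaa'
  #16 SA[16]=7  'dedeabbadbabaa'
  #17 SA[17]=10  'eabbadbabaa'
  #18 SA[18]=5  'eadedeabbadbabaa'
  #19 SA[19]=3  'eaeadedeabbadbabaa'
  #20 SA[20]=8  'edeabbadbabaa'

SA = [20, 19, 17, 11, 0, 14, 6, 4, 18, 16, 13, 12, 1, 2, 15, 9, 7, 10, 5, 3, 8]
[i] adj suffixes → lcp
  [1] 20/19 → 1 ('a')
  [2] 19/17 → 1 ('a')
  [3] 17/11 → 2 ('ab')
  [4] 11/0 → 3 ('abb')
  [5] 0/14 → 1 ('a')
  [6] 14/6 → 2 ('ad')
  [7] 6/4 → 1 ('a')
  [8] 4/18 → 0 ('')
  [9] 18/16 → 2 ('ba')
  [10] 16/13 → 2 ('ba')
  [11] 13/12 → 1 ('b')
  [12] 12/1 → 2 ('bb')
  [13] 1/2 → 1 ('b')
  [14] 2/15 → 0 ('')
  [15] 15/9 → 1 ('d')
  [16] 9/7 → 2 ('de')
  [17] 7/10 → 0 ('')
  [18] 10/5 → 2 ('ea')
  [19] 5/3 → 2 ('ea')
  [20] 3/8 → 1 ('e')

[0, 1, 1, 2, 3, 1, 2, 1, 0, 2, 2, 1, 2, 1, 0, 1, 2, 0, 2, 2, 1]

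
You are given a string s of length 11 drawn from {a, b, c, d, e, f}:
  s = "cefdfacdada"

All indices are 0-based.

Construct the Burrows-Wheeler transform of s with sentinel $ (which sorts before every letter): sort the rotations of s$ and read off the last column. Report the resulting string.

adfda$acfcde

rank  rotation      last
    0  $cefdfacdada  a
    1  a$cefdfacdad  d
    2  acdada$cefdf  f
    3  ada$cefdfacd  d
    4  cdada$cefdfa  a
    5  cefdfacdada$  $
    6  da$cefdfacda  a
    7  dada$cefdfac  c
    8  dfacdada$cef  f
    9  efdfacdada$c  c
   10  facdada$cefd  d
   11  fdfacdada$ce  e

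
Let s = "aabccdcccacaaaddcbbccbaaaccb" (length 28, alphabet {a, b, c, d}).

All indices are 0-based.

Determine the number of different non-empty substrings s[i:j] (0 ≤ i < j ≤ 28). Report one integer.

365

sorted suffixes:
  #0 SA[0]=22  'aaaccb'
  #1 SA[1]=11  'aaaddcbbccbaaaccb'
  #2 SA[2]=0  'aabccdcccacaaaddcbbccbaaaccb'
  #3 SA[3]=23  'aaccb'
  #4 SA[4]=12  'aaddcbbccbaaaccb'
  #5 SA[5]=1  'abccdcccacaaaddcbbccbaaaccb'
  #6 SA[6]=9  'acaaaddcbbccbaaaccb'
  #7 SA[7]=24  'accb'
  #8 SA[8]=13  'addcbbccbaaaccb'
  #9 SA[9]=27  'b'
  #10 SA[10]=21  'baaaccb'
  #11 SA[11]=17  'bbccbaaaccb'
  #12 SA[12]=18  'bccbaaaccb'
  #13 SA[13]=2  'bccdcccacaaaddcbbccbaaaccb'
  #14 SA[14]=10  'caaaddcbbccbaaaccb'
  #15 SA[15]=8  'cacaaaddcbbccbaaaccb'
  #16 SA[16]=26  'cb'
  #17 SA[17]=20  'cbaaaccb'
  #18 SA[18]=16  'cbbccbaaaccb'
  #19 SA[19]=7  'ccacaaaddcbbccbaaaccb'
  #20 SA[20]=25  'ccb'
  #21 SA[21]=19  'ccbaaaccb'
  #22 SA[22]=6  'cccacaaaddcbbccbaaaccb'
  #23 SA[23]=3  'ccdcccacaaaddcbbccbaaaccb'
  #24 SA[24]=4  'cdcccacaaaddcbbccbaaaccb'
  #25 SA[25]=15  'dcbbccbaaaccb'
  #26 SA[26]=5  'dcccacaaaddcbbccbaaaccb'
  #27 SA[27]=14  'ddcbbccbaaaccb'

SA = [22, 11, 0, 23, 12, 1, 9, 24, 13, 27, 21, 17, 18, 2, 10, 8, 26, 20, 16, 7, 25, 19, 6, 3, 4, 15, 5, 14]
rank  pair      lcp
   1  s[22:],s[11:]  3  'aaa'
   2  s[11:],s[0:]  2  'aa'
   3  s[0:],s[23:]  2  'aa'
   4  s[23:],s[12:]  2  'aa'
   5  s[12:],s[1:]  1  'a'
   6  s[1:],s[9:]  1  'a'
   7  s[9:],s[24:]  2  'ac'
   8  s[24:],s[13:]  1  'a'
   9  s[13:],s[27:]  0  ''
  10  s[27:],s[21:]  1  'b'
  11  s[21:],s[17:]  1  'b'
  12  s[17:],s[18:]  1  'b'
  13  s[18:],s[2:]  3  'bcc'
  14  s[2:],s[10:]  0  ''
  15  s[10:],s[8:]  2  'ca'
  16  s[8:],s[26:]  1  'c'
  17  s[26:],s[20:]  2  'cb'
  18  s[20:],s[16:]  2  'cb'
  19  s[16:],s[7:]  1  'c'
  20  s[7:],s[25:]  2  'cc'
  21  s[25:],s[19:]  3  'ccb'
  22  s[19:],s[6:]  2  'cc'
  23  s[6:],s[3:]  2  'cc'
  24  s[3:],s[4:]  1  'c'
  25  s[4:],s[15:]  0  ''
  26  s[15:],s[5:]  2  'dc'
  27  s[5:],s[14:]  1  'd'

n(n+1)/2 = 28·29/2 = 406
Σ LCP = 0 + 3 + 2 + 2 + 2 + 1 + 1 + 2 + 1 + 0 + 1 + 1 + 1 + 3 + 0 + 2 + 1 + 2 + 2 + 1 + 2 + 3 + 2 + 2 + 1 + 0 + 2 + 1 = 41
distinct = 406 − 41 = 365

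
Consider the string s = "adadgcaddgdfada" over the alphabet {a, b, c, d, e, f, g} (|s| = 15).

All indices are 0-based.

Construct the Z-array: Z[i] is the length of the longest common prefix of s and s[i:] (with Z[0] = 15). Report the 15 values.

Z[0]=15
i=1: i≥r, start 0; Z[1]=0
i=2: i≥r, start 0; Z[2]=2 scan→box=[2,4)
i=3: min(r-i=1, Z[1]=0)=0; Z[3]=0
i=4: i≥r, start 0; Z[4]=0
i=5: i≥r, start 0; Z[5]=0
i=6: i≥r, start 0; Z[6]=2 scan→box=[6,8)
i=7: min(r-i=1, Z[1]=0)=0; Z[7]=0
i=8: i≥r, start 0; Z[8]=0
i=9: i≥r, start 0; Z[9]=0
i=10: i≥r, start 0; Z[10]=0
i=11: i≥r, start 0; Z[11]=0
i=12: i≥r, start 0; Z[12]=3 scan→box=[12,15)
i=13: min(r-i=2, Z[1]=0)=0; Z[13]=0
i=14: min(r-i=1, Z[2]=2)=1; Z[14]=1

[15, 0, 2, 0, 0, 0, 2, 0, 0, 0, 0, 0, 3, 0, 1]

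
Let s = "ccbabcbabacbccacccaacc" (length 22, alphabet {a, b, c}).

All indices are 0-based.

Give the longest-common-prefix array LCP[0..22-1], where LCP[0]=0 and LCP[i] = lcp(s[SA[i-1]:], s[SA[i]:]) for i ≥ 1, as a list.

rank | idx | suffix
   0 |  18 | aacc
   1 |   7 | abacbccacccaacc
   2 |   3 | abcbabacbccacccaacc
   3 |   9 | acbccacccaacc
   4 |  19 | acc
   5 |  14 | acccaacc
   6 |   6 | babacbccacccaacc
   7 |   2 | babcbabacbccacccaacc
   8 |   8 | bacbccacccaacc
   9 |   4 | bcbabacbccacccaacc
  10 |  11 | bccacccaacc
  11 |  21 | c
  12 |  17 | caacc
  13 |  13 | cacccaacc
  14 |   5 | cbabacbccacccaacc
  15 |   1 | cbabcbabacbccacccaacc
  16 |  10 | cbccacccaacc
  17 |  20 | cc
  18 |  16 | ccaacc
  19 |  12 | ccacccaacc
  20 |   0 | ccbabcbabacbccacccaacc
  21 |  15 | cccaacc

SA = [18, 7, 3, 9, 19, 14, 6, 2, 8, 4, 11, 21, 17, 13, 5, 1, 10, 20, 16, 12, 0, 15]
[i] adj suffixes → lcp
  [1] 18/7 → 1 ('a')
  [2] 7/3 → 2 ('ab')
  [3] 3/9 → 1 ('a')
  [4] 9/19 → 2 ('ac')
  [5] 19/14 → 3 ('acc')
  [6] 14/6 → 0 ('')
  [7] 6/2 → 3 ('bab')
  [8] 2/8 → 2 ('ba')
  [9] 8/4 → 1 ('b')
  [10] 4/11 → 2 ('bc')
  [11] 11/21 → 0 ('')
  [12] 21/17 → 1 ('c')
  [13] 17/13 → 2 ('ca')
  [14] 13/5 → 1 ('c')
  [15] 5/1 → 4 ('cbab')
  [16] 1/10 → 2 ('cb')
  [17] 10/20 → 1 ('c')
  [18] 20/16 → 2 ('cc')
  [19] 16/12 → 3 ('cca')
  [20] 12/0 → 2 ('cc')
  [21] 0/15 → 2 ('cc')

[0, 1, 2, 1, 2, 3, 0, 3, 2, 1, 2, 0, 1, 2, 1, 4, 2, 1, 2, 3, 2, 2]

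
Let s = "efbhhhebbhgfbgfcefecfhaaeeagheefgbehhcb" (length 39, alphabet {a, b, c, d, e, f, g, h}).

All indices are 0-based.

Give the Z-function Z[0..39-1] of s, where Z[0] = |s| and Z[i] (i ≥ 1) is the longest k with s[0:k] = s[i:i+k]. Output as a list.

Z[0]=39
i=1: fresh scan; Z[1]=0
i=2: fresh scan; Z[2]=0
i=3: fresh scan; Z[3]=0
i=4: fresh scan; Z[4]=0
i=5: fresh scan; Z[5]=0
i=6: fresh scan; Z[6]=1 grow→box=[6,7)
i=7: fresh scan; Z[7]=0
i=8: fresh scan; Z[8]=0
i=9: fresh scan; Z[9]=0
i=10: fresh scan; Z[10]=0
i=11: fresh scan; Z[11]=0
i=12: fresh scan; Z[12]=0
i=13: fresh scan; Z[13]=0
i=14: fresh scan; Z[14]=0
i=15: fresh scan; Z[15]=0
i=16: fresh scan; Z[16]=2 grow→box=[16,18)
i=17: min(r-i=1, Z[1]=0)=0; Z[17]=0
i=18: fresh scan; Z[18]=1 grow→box=[18,19)
i=19: fresh scan; Z[19]=0
i=20: fresh scan; Z[20]=0
i=21: fresh scan; Z[21]=0
i=22: fresh scan; Z[22]=0
i=23: fresh scan; Z[23]=0
i=24: fresh scan; Z[24]=1 grow→box=[24,25)
i=25: fresh scan; Z[25]=1 grow→box=[25,26)
i=26: fresh scan; Z[26]=0
i=27: fresh scan; Z[27]=0
i=28: fresh scan; Z[28]=0
i=29: fresh scan; Z[29]=1 grow→box=[29,30)
i=30: fresh scan; Z[30]=2 grow→box=[30,32)
i=31: min(r-i=1, Z[1]=0)=0; Z[31]=0
i=32: fresh scan; Z[32]=0
i=33: fresh scan; Z[33]=0
i=34: fresh scan; Z[34]=1 grow→box=[34,35)
i=35: fresh scan; Z[35]=0
i=36: fresh scan; Z[36]=0
i=37: fresh scan; Z[37]=0
i=38: fresh scan; Z[38]=0

[39, 0, 0, 0, 0, 0, 1, 0, 0, 0, 0, 0, 0, 0, 0, 0, 2, 0, 1, 0, 0, 0, 0, 0, 1, 1, 0, 0, 0, 1, 2, 0, 0, 0, 1, 0, 0, 0, 0]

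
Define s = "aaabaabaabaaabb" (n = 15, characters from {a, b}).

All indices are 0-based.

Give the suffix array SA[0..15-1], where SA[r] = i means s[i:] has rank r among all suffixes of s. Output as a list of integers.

[0, 10, 7, 4, 1, 11, 8, 5, 2, 12, 14, 9, 6, 3, 13]

sorted suffixes:
  #0 SA[0]=0  'aaabaabaabaaabb'
  #1 SA[1]=10  'aaabb'
  #2 SA[2]=7  'aabaaabb'
  #3 SA[3]=4  'aabaabaaabb'
  #4 SA[4]=1  'aabaabaabaaabb'
  #5 SA[5]=11  'aabb'
  #6 SA[6]=8  'abaaabb'
  #7 SA[7]=5  'abaabaaabb'
  #8 SA[8]=2  'abaabaabaaabb'
  #9 SA[9]=12  'abb'
  #10 SA[10]=14  'b'
  #11 SA[11]=9  'baaabb'
  #12 SA[12]=6  'baabaaabb'
  #13 SA[13]=3  'baabaabaaabb'
  #14 SA[14]=13  'bb'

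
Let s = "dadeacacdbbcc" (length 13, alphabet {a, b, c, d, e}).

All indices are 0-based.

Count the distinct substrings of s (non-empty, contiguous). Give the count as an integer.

rank | idx | suffix
   0 |   4 | acacdbbcc
   1 |   6 | acdbbcc
   2 |   1 | adeacacdbbcc
   3 |   9 | bbcc
   4 |  10 | bcc
   5 |  12 | c
   6 |   5 | cacdbbcc
   7 |  11 | cc
   8 |   7 | cdbbcc
   9 |   0 | dadeacacdbbcc
  10 |   8 | dbbcc
  11 |   2 | deacacdbbcc
  12 |   3 | eacacdbbcc

SA = [4, 6, 1, 9, 10, 12, 5, 11, 7, 0, 8, 2, 3]
[i] adj suffixes → lcp
  [1] 4/6 → 2 ('ac')
  [2] 6/1 → 1 ('a')
  [3] 1/9 → 0 ('')
  [4] 9/10 → 1 ('b')
  [5] 10/12 → 0 ('')
  [6] 12/5 → 1 ('c')
  [7] 5/11 → 1 ('c')
  [8] 11/7 → 1 ('c')
  [9] 7/0 → 0 ('')
  [10] 0/8 → 1 ('d')
  [11] 8/2 → 1 ('d')
  [12] 2/3 → 0 ('')

n(n+1)/2 = 13·14/2 = 91
Σ LCP = 0 + 2 + 1 + 0 + 1 + 0 + 1 + 1 + 1 + 0 + 1 + 1 + 0 = 9
distinct = 91 − 9 = 82

82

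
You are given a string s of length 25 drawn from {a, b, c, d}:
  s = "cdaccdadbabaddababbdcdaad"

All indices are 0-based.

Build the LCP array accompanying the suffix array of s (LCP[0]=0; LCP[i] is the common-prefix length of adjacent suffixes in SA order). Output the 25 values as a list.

[0, 1, 3, 2, 1, 1, 2, 2, 0, 3, 2, 1, 1, 0, 1, 3, 3, 0, 1, 2, 2, 2, 1, 1, 1]

rank→(start, suffix):
  0 → (22, 'aad')
  1 → (14, 'ababbdcdaad')
  2 → (9, 'abaddababbdcdaad')
  3 → (16, 'abbdcdaad')
  4 → (2, 'accdadbabaddababbdcdaad')
  5 → (23, 'ad')
  6 → (6, 'adbabaddababbdcdaad')
  7 → (11, 'addababbdcdaad')
  8 → (8, 'babaddababbdcdaad')
  9 → (15, 'babbdcdaad')
  10 → (10, 'baddababbdcdaad')
  11 → (17, 'bbdcdaad')
  12 → (18, 'bdcdaad')
  13 → (3, 'ccdadbabaddababbdcdaad')
  14 → (20, 'cdaad')
  15 → (0, 'cdaccdadbabaddababbdcdaad')
  16 → (4, 'cdadbabaddababbdcdaad')
  17 → (24, 'd')
  18 → (21, 'daad')
  19 → (13, 'dababbdcdaad')
  20 → (1, 'daccdadbabaddababbdcdaad')
  21 → (5, 'dadbabaddababbdcdaad')
  22 → (7, 'dbabaddababbdcdaad')
  23 → (19, 'dcdaad')
  24 → (12, 'ddababbdcdaad')

SA = [22, 14, 9, 16, 2, 23, 6, 11, 8, 15, 10, 17, 18, 3, 20, 0, 4, 24, 21, 13, 1, 5, 7, 19, 12]
i: (SA[i-1],SA[i]) lcp shared
  1: (22,14) 1 'a'
  2: (14,9) 3 'aba'
  3: (9,16) 2 'ab'
  4: (16,2) 1 'a'
  5: (2,23) 1 'a'
  6: (23,6) 2 'ad'
  7: (6,11) 2 'ad'
  8: (11,8) 0 ''
  9: (8,15) 3 'bab'
  10: (15,10) 2 'ba'
  11: (10,17) 1 'b'
  12: (17,18) 1 'b'
  13: (18,3) 0 ''
  14: (3,20) 1 'c'
  15: (20,0) 3 'cda'
  16: (0,4) 3 'cda'
  17: (4,24) 0 ''
  18: (24,21) 1 'd'
  19: (21,13) 2 'da'
  20: (13,1) 2 'da'
  21: (1,5) 2 'da'
  22: (5,7) 1 'd'
  23: (7,19) 1 'd'
  24: (19,12) 1 'd'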